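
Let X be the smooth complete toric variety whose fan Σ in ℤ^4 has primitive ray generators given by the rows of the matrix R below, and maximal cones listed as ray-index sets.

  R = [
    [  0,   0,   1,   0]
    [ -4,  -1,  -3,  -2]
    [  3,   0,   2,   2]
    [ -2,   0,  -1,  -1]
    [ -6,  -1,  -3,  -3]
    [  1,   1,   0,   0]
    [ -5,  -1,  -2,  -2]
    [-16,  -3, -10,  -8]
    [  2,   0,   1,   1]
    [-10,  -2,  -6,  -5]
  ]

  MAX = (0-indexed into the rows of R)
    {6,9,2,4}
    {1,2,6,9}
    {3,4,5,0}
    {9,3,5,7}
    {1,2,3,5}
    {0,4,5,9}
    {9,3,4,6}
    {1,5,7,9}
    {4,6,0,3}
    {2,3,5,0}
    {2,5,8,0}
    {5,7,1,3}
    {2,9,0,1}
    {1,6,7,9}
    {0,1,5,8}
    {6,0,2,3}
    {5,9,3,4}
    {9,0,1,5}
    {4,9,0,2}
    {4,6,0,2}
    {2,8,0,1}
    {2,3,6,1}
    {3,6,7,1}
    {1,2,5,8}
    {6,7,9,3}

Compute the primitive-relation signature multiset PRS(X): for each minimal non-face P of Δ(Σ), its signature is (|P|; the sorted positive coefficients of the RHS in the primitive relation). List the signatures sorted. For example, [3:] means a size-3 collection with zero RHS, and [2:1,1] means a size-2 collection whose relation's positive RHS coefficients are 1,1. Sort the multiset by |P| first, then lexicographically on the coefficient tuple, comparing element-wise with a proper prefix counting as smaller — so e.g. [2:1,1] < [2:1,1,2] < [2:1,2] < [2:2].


Primitive collections (20):

  P = {3,8}:  v_{3} + v_{8} = 0  so sig = [2:]
  P = {1,4}:  v_{1} + v_{4} = v_{9}  so sig = [2:1]
  P = {0,7}:  v_{0} + v_{7} = v_{4} + v_{9}  so sig = [2:1,1]
  P = {4,8}:  v_{4} + v_{8} = v_{0} + v_{1}  so sig = [2:1,1]
  P = {6,8}:  v_{6} + v_{8} = v_{2} + v_{4}  so sig = [2:1,1]
  P = {7,8}:  v_{7} + v_{8} = v_{1} + v_{9}  so sig = [2:1,1]
  P = {2,7}:  v_{2} + v_{7} = 2·v_{1} + v_{6}  so sig = [2:1,2]
  P = {4,7}:  v_{4} + v_{7} = v_{3} + 2·v_{9}  so sig = [2:1,2]
  P = {8,9}:  v_{8} + v_{9} = v_{0} + 2·v_{1}  so sig = [2:1,2]
  P = {5,6}:  v_{5} + v_{6} = 2·v_{3}  so sig = [2:2]
  P = {0,1,3}:  v_{0} + v_{1} + v_{3} = v_{4}  so sig = [3:1]
  P = {1,3,9}:  v_{1} + v_{3} + v_{9} = v_{7}  so sig = [3:1]
  P = {2,3,4}:  v_{2} + v_{3} + v_{4} = v_{6}  so sig = [3:1]
  P = {2,4,5}:  v_{2} + v_{4} + v_{5} = v_{3}  so sig = [3:1]
  P = {2,3,9}:  v_{2} + v_{3} + v_{9} = v_{1} + v_{6}  so sig = [3:1,1]
  P = {2,5,9}:  v_{2} + v_{5} + v_{9} = v_{1} + v_{3}  so sig = [3:1,1]
  P = {0,1,6}:  v_{0} + v_{1} + v_{6} = v_{2} + 2·v_{4}  so sig = [3:1,2]
  P = {0,6,9}:  v_{0} + v_{6} + v_{9} = v_{2} + 3·v_{4}  so sig = [3:1,3]
  P = {0,3,9}:  v_{0} + v_{3} + v_{9} = 2·v_{4}  so sig = [3:2]
  P = {0,1,2,5}:  v_{0} + v_{1} + v_{2} + v_{5} = 0  so sig = [4:]

Sorted signature multiset PRS(X):
[[2:], [2:1], [2:1,1], [2:1,1], [2:1,1], [2:1,1], [2:1,2], [2:1,2], [2:1,2], [2:2], [3:1], [3:1], [3:1], [3:1], [3:1,1], [3:1,1], [3:1,2], [3:1,3], [3:2], [4:]]


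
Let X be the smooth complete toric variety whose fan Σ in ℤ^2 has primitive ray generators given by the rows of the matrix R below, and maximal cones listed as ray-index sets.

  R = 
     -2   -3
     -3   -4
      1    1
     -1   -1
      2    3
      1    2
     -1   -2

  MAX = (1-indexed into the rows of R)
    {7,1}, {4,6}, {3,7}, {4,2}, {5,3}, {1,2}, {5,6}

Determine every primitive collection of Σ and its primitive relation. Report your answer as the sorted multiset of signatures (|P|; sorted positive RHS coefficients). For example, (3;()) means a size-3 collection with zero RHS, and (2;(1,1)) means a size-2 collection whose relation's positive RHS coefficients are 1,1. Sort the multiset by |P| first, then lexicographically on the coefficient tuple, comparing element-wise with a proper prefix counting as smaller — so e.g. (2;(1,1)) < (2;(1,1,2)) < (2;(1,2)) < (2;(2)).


14 collections generate NE(X_Σ); each relation:

  P={1,5}:  v_{1} + v_{5} = 0  →  sig = (2;())
  P={3,4}:  v_{3} + v_{4} = 0  →  sig = (2;())
  P={6,7}:  v_{6} + v_{7} = 0  →  sig = (2;())
  P={1,3}:  v_{1} + v_{3} = v_{7}  →  sig = (2;(1))
  P={1,4}:  v_{1} + v_{4} = v_{2}  →  sig = (2;(1))
  P={1,6}:  v_{1} + v_{6} = v_{4}  →  sig = (2;(1))
  P={2,3}:  v_{2} + v_{3} = v_{1}  →  sig = (2;(1))
  P={2,5}:  v_{2} + v_{5} = v_{4}  →  sig = (2;(1))
  P={3,6}:  v_{3} + v_{6} = v_{5}  →  sig = (2;(1))
  P={4,5}:  v_{4} + v_{5} = v_{6}  →  sig = (2;(1))
  P={4,7}:  v_{4} + v_{7} = v_{1}  →  sig = (2;(1))
  P={5,7}:  v_{5} + v_{7} = v_{3}  →  sig = (2;(1))
  P={2,6}:  v_{2} + v_{6} = 2·v_{4}  →  sig = (2;(2))
  P={2,7}:  v_{2} + v_{7} = 2·v_{1}  →  sig = (2;(2))

so the primitive-relation signature multiset is
    (2;())
    (2;())
    (2;())
    (2;(1))
    (2;(1))
    (2;(1))
    (2;(1))
    (2;(1))
    (2;(1))
    (2;(1))
    (2;(1))
    (2;(1))
    (2;(2))
    (2;(2))


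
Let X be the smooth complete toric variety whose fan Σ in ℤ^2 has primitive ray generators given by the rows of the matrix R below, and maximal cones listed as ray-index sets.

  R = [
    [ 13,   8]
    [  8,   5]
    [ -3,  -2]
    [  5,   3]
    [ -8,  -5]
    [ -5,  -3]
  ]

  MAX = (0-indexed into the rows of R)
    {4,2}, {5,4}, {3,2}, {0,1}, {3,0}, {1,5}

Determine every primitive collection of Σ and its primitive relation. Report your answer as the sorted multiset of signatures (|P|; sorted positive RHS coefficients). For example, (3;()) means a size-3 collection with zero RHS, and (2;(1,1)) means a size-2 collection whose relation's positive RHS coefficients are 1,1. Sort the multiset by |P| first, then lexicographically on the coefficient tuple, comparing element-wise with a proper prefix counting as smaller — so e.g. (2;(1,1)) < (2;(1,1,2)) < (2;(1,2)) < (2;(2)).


|primitive collections| = 9. Relations:

  P = {1,4}:  v_{1} + v_{4} = 0  so sig = (2;())
  P = {3,5}:  v_{3} + v_{5} = 0  so sig = (2;())
  P = {0,4}:  v_{0} + v_{4} = v_{3}  so sig = (2;(1))
  P = {0,5}:  v_{0} + v_{5} = v_{1}  so sig = (2;(1))
  P = {1,2}:  v_{1} + v_{2} = v_{3}  so sig = (2;(1))
  P = {1,3}:  v_{1} + v_{3} = v_{0}  so sig = (2;(1))
  P = {2,5}:  v_{2} + v_{5} = v_{4}  so sig = (2;(1))
  P = {3,4}:  v_{3} + v_{4} = v_{2}  so sig = (2;(1))
  P = {0,2}:  v_{0} + v_{2} = 2·v_{3}  so sig = (2;(2))

Sorted signature multiset PRS(X):
    (2;())
    (2;())
    (2;(1))
    (2;(1))
    (2;(1))
    (2;(1))
    (2;(1))
    (2;(1))
    (2;(2))


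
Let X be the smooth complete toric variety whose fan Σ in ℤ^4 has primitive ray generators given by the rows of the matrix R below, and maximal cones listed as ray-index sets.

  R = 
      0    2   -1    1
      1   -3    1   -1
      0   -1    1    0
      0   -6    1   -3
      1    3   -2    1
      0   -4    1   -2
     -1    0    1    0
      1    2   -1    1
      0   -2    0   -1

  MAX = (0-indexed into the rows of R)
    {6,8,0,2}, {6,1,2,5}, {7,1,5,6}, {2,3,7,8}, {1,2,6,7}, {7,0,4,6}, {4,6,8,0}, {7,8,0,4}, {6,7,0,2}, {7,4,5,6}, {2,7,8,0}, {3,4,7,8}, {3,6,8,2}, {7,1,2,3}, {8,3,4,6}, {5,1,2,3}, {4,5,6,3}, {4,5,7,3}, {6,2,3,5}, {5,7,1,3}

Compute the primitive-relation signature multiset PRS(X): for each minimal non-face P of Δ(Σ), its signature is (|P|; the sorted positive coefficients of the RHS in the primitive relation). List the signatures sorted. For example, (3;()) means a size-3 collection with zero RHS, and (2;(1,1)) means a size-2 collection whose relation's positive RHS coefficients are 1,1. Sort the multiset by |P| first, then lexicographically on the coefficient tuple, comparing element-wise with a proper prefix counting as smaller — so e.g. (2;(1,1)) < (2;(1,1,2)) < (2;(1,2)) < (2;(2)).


Δ(Σ) — 9 vertices, 11 min non-faces:

  • {0,5}:  v_{0} + v_{5} = v_{8} — sig = (2;(1))
  • {2,4}:  v_{2} + v_{4} = v_{7} — sig = (2;(1))
  • {5,8}:  v_{5} + v_{8} = v_{3} — sig = (2;(1))
  • {0,1}:  v_{0} + v_{1} = v_{2} + v_{7} + v_{8} — sig = (2;(1,1,1))
  • {1,8}:  v_{1} + v_{8} = v_{2} + v_{3} + v_{7} — sig = (2;(1,1,1))
  • {1,4}:  v_{1} + v_{4} = v_{5} + 2·v_{7} — sig = (2;(1,2))
  • {0,3}:  v_{0} + v_{3} = 2·v_{8} — sig = (2;(2))
  • {6,7,8}:  v_{6} + v_{7} + v_{8} = 0 — sig = (3;())
  • {2,5,7}:  v_{2} + v_{5} + v_{7} = v_{1} — sig = (3;(1))
  • {3,6,7}:  v_{3} + v_{6} + v_{7} = v_{5} — sig = (3;(1))
  • {1,3,6}:  v_{1} + v_{3} + v_{6} = v_{2} + 2·v_{5} — sig = (3;(1,2))

so the primitive-relation signature multiset is
    (2;(1))
    (2;(1))
    (2;(1))
    (2;(1,1,1))
    (2;(1,1,1))
    (2;(1,2))
    (2;(2))
    (3;())
    (3;(1))
    (3;(1))
    (3;(1,2))


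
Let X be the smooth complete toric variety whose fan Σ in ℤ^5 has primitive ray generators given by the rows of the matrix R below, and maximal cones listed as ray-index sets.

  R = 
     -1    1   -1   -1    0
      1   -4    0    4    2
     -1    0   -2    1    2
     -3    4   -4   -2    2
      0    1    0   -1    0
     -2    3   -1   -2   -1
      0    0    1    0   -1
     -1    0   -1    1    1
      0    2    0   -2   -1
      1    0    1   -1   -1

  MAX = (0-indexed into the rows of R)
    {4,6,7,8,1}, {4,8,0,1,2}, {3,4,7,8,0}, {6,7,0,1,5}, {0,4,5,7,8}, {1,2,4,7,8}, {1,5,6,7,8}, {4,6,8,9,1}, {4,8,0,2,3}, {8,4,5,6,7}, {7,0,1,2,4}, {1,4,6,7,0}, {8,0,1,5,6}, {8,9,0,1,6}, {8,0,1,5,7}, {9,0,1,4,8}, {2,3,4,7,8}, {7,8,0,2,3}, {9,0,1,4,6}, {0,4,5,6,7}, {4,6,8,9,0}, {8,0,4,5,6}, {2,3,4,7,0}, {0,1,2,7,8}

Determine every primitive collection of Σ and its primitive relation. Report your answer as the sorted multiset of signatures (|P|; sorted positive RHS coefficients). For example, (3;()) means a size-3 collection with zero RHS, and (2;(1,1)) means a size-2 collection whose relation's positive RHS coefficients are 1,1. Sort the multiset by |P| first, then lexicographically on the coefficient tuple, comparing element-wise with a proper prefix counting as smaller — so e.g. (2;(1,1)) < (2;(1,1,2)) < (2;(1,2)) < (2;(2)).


The 14 primitive collections of Σ (r=10, n=5):

  P={7,9}:  v_{7} + v_{9} = 0  →  sig = (2;())
  P={2,6}:  v_{2} + v_{6} = v_{7}  →  sig = (2;(1))
  P={5,9}:  v_{5} + v_{9} = v_{0} + v_{6} + v_{8}  →  sig = (2;(1,1,1))
  P={2,9}:  v_{2} + v_{9} = v_{0} + v_{1} + v_{4} + v_{8}  →  sig = (2;(1,1,1,1))
  P={3,9}:  v_{3} + v_{9} = v_{0} + v_{2} + v_{4} + v_{8}  →  sig = (2;(1,1,1,1))
  P={3,6}:  v_{3} + v_{6} = v_{0} + v_{4} + 2·v_{7} + v_{8}  →  sig = (2;(1,1,1,2))
  P={2,5}:  v_{2} + v_{5} = v_{0} + 2·v_{7} + v_{8}  →  sig = (2;(1,1,2))
  P={3,5}:  v_{3} + v_{5} = 2·v_{0} + v_{4} + 3·v_{7} + 2·v_{8}  →  sig = (2;(1,2,2,3))
  P={1,3}:  v_{1} + v_{3} = 2·v_{2}  →  sig = (2;(2))
  P={1,4,5}:  v_{1} + v_{4} + v_{5} = v_{7}  →  sig = (3;(1))
  P={0,6,7,8}:  v_{0} + v_{6} + v_{7} + v_{8} = v_{5}  →  sig = (4;(1))
  P={0,1,4,6,8}:  v_{0} + v_{1} + v_{4} + v_{6} + v_{8} = 0  →  sig = (5;())
  P={0,1,4,7,8}:  v_{0} + v_{1} + v_{4} + v_{7} + v_{8} = v_{2}  →  sig = (5;(1))
  P={0,2,4,7,8}:  v_{0} + v_{2} + v_{4} + v_{7} + v_{8} = v_{3}  →  sig = (5;(1))

Hence PRS(X_Σ) =
{ (2;()),  (2;(1)),  (2;(1,1,1)),  (2;(1,1,1,1)) ×2,  (2;(1,1,1,2)),  (2;(1,1,2)),  (2;(1,2,2,3)),  (2;(2)),  (3;(1)),  (4;(1)),  (5;()),  (5;(1)) ×2 }


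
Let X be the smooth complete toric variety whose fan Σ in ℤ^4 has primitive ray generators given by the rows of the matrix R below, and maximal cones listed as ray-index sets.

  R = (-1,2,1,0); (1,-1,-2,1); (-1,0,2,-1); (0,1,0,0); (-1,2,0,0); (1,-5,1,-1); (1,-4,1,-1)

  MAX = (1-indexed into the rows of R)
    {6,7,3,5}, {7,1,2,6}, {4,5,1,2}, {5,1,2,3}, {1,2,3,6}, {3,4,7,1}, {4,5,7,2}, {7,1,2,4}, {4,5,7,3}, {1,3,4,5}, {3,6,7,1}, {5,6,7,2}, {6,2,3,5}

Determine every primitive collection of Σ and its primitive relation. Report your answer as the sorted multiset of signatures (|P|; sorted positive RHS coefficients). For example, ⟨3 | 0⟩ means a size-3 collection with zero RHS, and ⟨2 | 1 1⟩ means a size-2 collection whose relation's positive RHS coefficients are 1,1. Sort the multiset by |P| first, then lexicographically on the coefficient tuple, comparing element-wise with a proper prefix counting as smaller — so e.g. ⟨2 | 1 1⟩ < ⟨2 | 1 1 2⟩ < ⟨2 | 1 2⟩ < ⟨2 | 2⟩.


Primitive collections (5):

  P = {4,6}:  v_{4} + v_{6} = v_{7} ; sig = ⟨2 | 1⟩
  P = {2,3,4}:  v_{2} + v_{3} + v_{4} = 0 ; sig = ⟨3 | 0⟩
  P = {1,5,7}:  v_{1} + v_{5} + v_{7} = v_{3} ; sig = ⟨3 | 1⟩
  P = {2,3,7}:  v_{2} + v_{3} + v_{7} = v_{6} ; sig = ⟨3 | 1⟩
  P = {1,5,6}:  v_{1} + v_{5} + v_{6} = v_{2} + 2·v_{3} ; sig = ⟨3 | 1 2⟩

Signatures (|P|; sorted positive RHS coefficients), sorted:
{ ⟨2 | 1⟩,  ⟨3 | 0⟩,  ⟨3 | 1⟩ ×2,  ⟨3 | 1 2⟩ }


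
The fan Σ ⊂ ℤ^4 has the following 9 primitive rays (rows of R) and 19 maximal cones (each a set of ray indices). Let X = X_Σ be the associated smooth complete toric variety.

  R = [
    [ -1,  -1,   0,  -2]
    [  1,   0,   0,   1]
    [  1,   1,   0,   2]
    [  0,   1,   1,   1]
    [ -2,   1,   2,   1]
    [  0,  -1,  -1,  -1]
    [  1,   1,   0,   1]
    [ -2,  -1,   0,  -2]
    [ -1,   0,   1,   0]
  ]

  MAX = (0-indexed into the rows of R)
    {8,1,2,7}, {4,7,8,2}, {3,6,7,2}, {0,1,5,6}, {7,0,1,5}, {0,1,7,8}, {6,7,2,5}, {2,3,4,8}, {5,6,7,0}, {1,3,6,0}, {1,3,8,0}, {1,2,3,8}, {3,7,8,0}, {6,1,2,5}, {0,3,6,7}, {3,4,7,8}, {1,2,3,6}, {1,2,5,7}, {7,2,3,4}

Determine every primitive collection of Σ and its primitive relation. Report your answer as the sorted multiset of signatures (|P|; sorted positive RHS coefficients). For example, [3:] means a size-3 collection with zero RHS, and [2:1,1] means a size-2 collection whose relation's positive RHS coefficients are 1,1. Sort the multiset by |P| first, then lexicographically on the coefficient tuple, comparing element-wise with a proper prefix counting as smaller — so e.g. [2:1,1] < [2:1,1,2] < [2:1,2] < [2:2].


Σ has 11 primitive collections:

  • {0,2}:  v_{0} + v_{2} = 0  ⟹  sig = [2:]
  • {3,5}:  v_{3} + v_{5} = 0  ⟹  sig = [2:]
  • {6,8}:  v_{6} + v_{8} = v_{3}  ⟹  sig = [2:1]
  • {5,8}:  v_{5} + v_{8} = v_{1} + v_{7}  ⟹  sig = [2:1,1]
  • {0,4}:  v_{0} + v_{4} = v_{3} + v_{7} + v_{8}  ⟹  sig = [2:1,1,1]
  • {4,5}:  v_{4} + v_{5} = v_{2} + v_{7} + v_{8}  ⟹  sig = [2:1,1,1]
  • {4,6}:  v_{4} + v_{6} = v_{2} + 2·v_{3} + v_{7}  ⟹  sig = [2:1,1,2]
  • {1,4}:  v_{1} + v_{4} = v_{2} + 2·v_{8}  ⟹  sig = [2:1,2]
  • {1,6,7}:  v_{1} + v_{6} + v_{7} = 0  ⟹  sig = [3:]
  • {1,3,7}:  v_{1} + v_{3} + v_{7} = v_{8}  ⟹  sig = [3:1]
  • {2,3,7,8}:  v_{2} + v_{3} + v_{7} + v_{8} = v_{4}  ⟹  sig = [4:1]

Signatures (|P|; sorted positive RHS coefficients), sorted:
    |P|=2: 8 collections, coeffs (), (), (1), (1,1), (1,1,1), (1,1,1), (1,1,2), (1,2)
    |P|=3: 2 collections, coeffs (), (1)
    |P|=4: 1 collection, coeffs (1)


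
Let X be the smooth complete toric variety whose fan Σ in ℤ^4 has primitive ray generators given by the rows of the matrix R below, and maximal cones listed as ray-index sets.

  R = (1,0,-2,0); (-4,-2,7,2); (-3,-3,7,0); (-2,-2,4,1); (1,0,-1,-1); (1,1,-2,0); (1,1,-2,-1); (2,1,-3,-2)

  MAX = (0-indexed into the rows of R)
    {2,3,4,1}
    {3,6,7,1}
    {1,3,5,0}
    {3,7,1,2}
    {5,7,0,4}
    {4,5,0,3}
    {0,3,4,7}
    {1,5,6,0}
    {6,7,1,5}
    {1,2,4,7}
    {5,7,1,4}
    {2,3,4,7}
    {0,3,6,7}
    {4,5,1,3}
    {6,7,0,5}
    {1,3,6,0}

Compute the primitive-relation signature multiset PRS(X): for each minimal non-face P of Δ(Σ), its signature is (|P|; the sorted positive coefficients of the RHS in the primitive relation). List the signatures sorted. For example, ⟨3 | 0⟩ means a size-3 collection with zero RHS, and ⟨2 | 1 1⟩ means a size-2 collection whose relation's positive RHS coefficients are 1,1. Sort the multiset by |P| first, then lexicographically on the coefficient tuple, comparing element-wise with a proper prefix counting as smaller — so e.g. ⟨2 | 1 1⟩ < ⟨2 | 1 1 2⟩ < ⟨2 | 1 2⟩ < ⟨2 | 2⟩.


9 minimal non-faces of Δ(Σ) (on 8 rays):

  • {4,6}:  v_{4} + v_{6} = v_{7}  ⟹  sig = ⟨2 | 1⟩
  • {2,6}:  v_{2} + v_{6} = v_{1} + v_{3} + 2·v_{7}  ⟹  sig = ⟨2 | 1 1 2⟩
  • {0,2}:  v_{0} + v_{2} = 2·v_{3} + v_{7}  ⟹  sig = ⟨2 | 1 2⟩
  • {2,5}:  v_{2} + v_{5} = v_{1} + 2·v_{4}  ⟹  sig = ⟨2 | 1 2⟩
  • {3,5,6}:  v_{3} + v_{5} + v_{6} = 0  ⟹  sig = ⟨3 | 0⟩
  • {0,1,4}:  v_{0} + v_{1} + v_{4} = v_{3}  ⟹  sig = ⟨3 | 1⟩
  • {3,5,7}:  v_{3} + v_{5} + v_{7} = v_{4}  ⟹  sig = ⟨3 | 1⟩
  • {0,1,7}:  v_{0} + v_{1} + v_{7} = v_{3} + v_{6}  ⟹  sig = ⟨3 | 1 1⟩
  • {1,3,4,7}:  v_{1} + v_{3} + v_{4} + v_{7} = v_{2}  ⟹  sig = ⟨4 | 1⟩

Sorted signature multiset PRS(X):
{ ⟨2 | 1⟩,  ⟨2 | 1 1 2⟩,  ⟨2 | 1 2⟩ ×2,  ⟨3 | 0⟩,  ⟨3 | 1⟩ ×2,  ⟨3 | 1 1⟩,  ⟨4 | 1⟩ }


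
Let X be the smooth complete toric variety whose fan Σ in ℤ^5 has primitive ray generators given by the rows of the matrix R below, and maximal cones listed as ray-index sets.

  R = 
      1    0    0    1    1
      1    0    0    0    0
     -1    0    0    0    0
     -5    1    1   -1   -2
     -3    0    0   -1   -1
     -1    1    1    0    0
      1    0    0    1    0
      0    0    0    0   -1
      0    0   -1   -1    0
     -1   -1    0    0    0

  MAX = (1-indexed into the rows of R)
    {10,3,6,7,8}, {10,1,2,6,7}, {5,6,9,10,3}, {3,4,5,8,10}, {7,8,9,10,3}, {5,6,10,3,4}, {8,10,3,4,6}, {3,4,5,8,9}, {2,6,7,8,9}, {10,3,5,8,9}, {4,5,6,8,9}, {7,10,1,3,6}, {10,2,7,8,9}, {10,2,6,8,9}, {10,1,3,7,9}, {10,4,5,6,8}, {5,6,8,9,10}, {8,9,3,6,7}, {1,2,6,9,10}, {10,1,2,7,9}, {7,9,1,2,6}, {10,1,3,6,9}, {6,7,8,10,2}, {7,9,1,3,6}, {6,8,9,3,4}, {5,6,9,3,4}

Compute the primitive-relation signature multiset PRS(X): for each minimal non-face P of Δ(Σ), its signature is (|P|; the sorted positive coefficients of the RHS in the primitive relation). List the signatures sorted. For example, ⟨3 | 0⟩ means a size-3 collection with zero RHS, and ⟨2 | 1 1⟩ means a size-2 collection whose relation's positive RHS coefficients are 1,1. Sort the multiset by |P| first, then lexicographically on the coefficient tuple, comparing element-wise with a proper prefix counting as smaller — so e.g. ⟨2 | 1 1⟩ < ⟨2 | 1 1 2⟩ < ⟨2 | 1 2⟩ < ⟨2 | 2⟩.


Σ has 12 primitive collections:

  P={2,3}:  v_{2} + v_{3} = 0 — sig = ⟨2 | 0⟩
  P={1,8}:  v_{1} + v_{8} = v_{7} — sig = ⟨2 | 1⟩
  P={2,4}:  v_{2} + v_{4} = v_{5} + v_{6} + v_{8} — sig = ⟨2 | 1 1 1⟩
  P={2,5}:  v_{2} + v_{5} = v_{6} + v_{8} + v_{9} + v_{10} — sig = ⟨2 | 1 1 1 1⟩
  P={1,4}:  v_{1} + v_{4} = 3·v_{3} + v_{6} + v_{8} — sig = ⟨2 | 1 1 3⟩
  P={5,7}:  v_{5} + v_{7} = 2·v_{3} + v_{8} — sig = ⟨2 | 1 2⟩
  P={4,7}:  v_{4} + v_{7} = 3·v_{3} + v_{6} + 2·v_{8} — sig = ⟨2 | 1 2 3⟩
  P={1,5}:  v_{1} + v_{5} = 2·v_{3} — sig = ⟨2 | 2⟩
  P={4,9,10}:  v_{4} + v_{9} + v_{10} = 2·v_{5} — sig = ⟨3 | 2⟩
  P={3,5,6,8}:  v_{3} + v_{5} + v_{6} + v_{8} = v_{4} — sig = ⟨4 | 1⟩
  P={6,7,9,10}:  v_{6} + v_{7} + v_{9} + v_{10} = v_{3} — sig = ⟨4 | 1⟩
  P={3,6,8,9,10}:  v_{3} + v_{6} + v_{8} + v_{9} + v_{10} = v_{5} — sig = ⟨5 | 1⟩

Hence PRS(X_Σ) =
[⟨2 | 0⟩, ⟨2 | 1⟩, ⟨2 | 1 1 1⟩, ⟨2 | 1 1 1 1⟩, ⟨2 | 1 1 3⟩, ⟨2 | 1 2⟩, ⟨2 | 1 2 3⟩, ⟨2 | 2⟩, ⟨3 | 2⟩, ⟨4 | 1⟩, ⟨4 | 1⟩, ⟨5 | 1⟩]


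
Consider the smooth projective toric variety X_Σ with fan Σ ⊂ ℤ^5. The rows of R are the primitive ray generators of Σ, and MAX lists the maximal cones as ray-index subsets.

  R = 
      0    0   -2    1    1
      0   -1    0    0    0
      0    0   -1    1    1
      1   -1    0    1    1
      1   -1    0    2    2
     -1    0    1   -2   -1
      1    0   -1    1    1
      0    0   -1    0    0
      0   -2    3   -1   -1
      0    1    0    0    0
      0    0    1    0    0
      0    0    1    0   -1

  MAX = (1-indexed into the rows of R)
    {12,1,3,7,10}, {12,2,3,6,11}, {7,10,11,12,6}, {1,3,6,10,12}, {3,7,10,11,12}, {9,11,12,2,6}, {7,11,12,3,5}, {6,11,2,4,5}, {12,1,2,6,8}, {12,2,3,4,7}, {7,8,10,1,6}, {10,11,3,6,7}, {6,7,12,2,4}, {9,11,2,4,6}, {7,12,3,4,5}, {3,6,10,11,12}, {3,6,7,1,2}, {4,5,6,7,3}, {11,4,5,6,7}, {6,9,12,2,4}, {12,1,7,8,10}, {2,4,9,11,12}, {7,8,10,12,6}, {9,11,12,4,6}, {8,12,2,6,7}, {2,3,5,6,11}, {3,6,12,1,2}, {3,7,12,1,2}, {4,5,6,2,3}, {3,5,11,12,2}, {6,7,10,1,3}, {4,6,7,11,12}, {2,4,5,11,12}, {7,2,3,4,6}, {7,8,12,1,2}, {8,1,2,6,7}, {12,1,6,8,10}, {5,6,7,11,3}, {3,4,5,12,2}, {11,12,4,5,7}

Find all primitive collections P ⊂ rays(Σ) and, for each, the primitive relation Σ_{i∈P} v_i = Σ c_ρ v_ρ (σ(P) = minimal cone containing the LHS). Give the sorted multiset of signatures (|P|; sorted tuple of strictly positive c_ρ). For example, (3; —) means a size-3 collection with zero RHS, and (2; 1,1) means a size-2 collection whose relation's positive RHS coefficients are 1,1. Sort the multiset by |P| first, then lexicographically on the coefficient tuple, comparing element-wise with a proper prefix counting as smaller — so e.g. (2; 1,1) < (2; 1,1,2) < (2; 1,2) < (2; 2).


Σ has 24 primitive collections:

  P = {2,10}:  v_{2} + v_{10} = 0  ⟹  sig = (2; —)
  P = {8,11}:  v_{8} + v_{11} = 0  ⟹  sig = (2; —)
  P = {1,11}:  v_{1} + v_{11} = v_{3}  ⟹  sig = (2; 1)
  P = {3,8}:  v_{3} + v_{8} = v_{1}  ⟹  sig = (2; 1)
  P = {4,8}:  v_{4} + v_{8} = v_{2} + v_{7}  ⟹  sig = (2; 1,1)
  P = {4,10}:  v_{4} + v_{10} = v_{7} + v_{11}  ⟹  sig = (2; 1,1)
  P = {5,8}:  v_{5} + v_{8} = v_{3} + v_{4}  ⟹  sig = (2; 1,1)
  P = {1,4}:  v_{1} + v_{4} = v_{2} + v_{3} + v_{7}  ⟹  sig = (2; 1,1,1)
  P = {8,9}:  v_{8} + v_{9} = v_{2} + v_{4} + v_{6} + v_{12}  ⟹  sig = (2; 1,1,1,1)
  P = {9,10}:  v_{9} + v_{10} = v_{4} + v_{6} + v_{11} + v_{12}  ⟹  sig = (2; 1,1,1,1)
  P = {5,10}:  v_{5} + v_{10} = v_{3} + v_{7} + 2·v_{11}  ⟹  sig = (2; 1,1,2)
  P = {7,9}:  v_{7} + v_{9} = 2·v_{4} + v_{6} + v_{12}  ⟹  sig = (2; 1,1,2)
  P = {1,5}:  v_{1} + v_{5} = 2·v_{3} + v_{4}  ⟹  sig = (2; 1,2)
  P = {1,9}:  v_{1} + v_{9} = 2·v_{2} + v_{11}  ⟹  sig = (2; 1,2)
  P = {5,9}:  v_{5} + v_{9} = 2·v_{2} + v_{4} + 3·v_{11}  ⟹  sig = (2; 1,2,3)
  P = {3,9}:  v_{3} + v_{9} = 2·v_{2} + 2·v_{11}  ⟹  sig = (2; 2,2)
  P = {2,7,11}:  v_{2} + v_{7} + v_{11} = v_{4}  ⟹  sig = (3; 1)
  P = {3,4,11}:  v_{3} + v_{4} + v_{11} = v_{5}  ⟹  sig = (3; 1)
  P = {2,5,7}:  v_{2} + v_{5} + v_{7} = v_{3} + 2·v_{4}  ⟹  sig = (3; 1,2)
  P = {5,6,12}:  v_{5} + v_{6} + v_{12} = v_{2} + 2·v_{11}  ⟹  sig = (3; 1,2)
  P = {3,6,7,12}:  v_{3} + v_{6} + v_{7} + v_{12} = 0  ⟹  sig = (4; —)
  P = {1,6,7,12}:  v_{1} + v_{6} + v_{7} + v_{12} = v_{8}  ⟹  sig = (4; 1)
  P = {3,4,6,12}:  v_{3} + v_{4} + v_{6} + v_{12} = v_{2} + v_{11}  ⟹  sig = (4; 1,1)
  P = {2,4,6,11,12}:  v_{2} + v_{4} + v_{6} + v_{11} + v_{12} = v_{9}  ⟹  sig = (5; 1)

Hence PRS(X_Σ) =
    (2; —)
    (2; —)
    (2; 1)
    (2; 1)
    (2; 1,1)
    (2; 1,1)
    (2; 1,1)
    (2; 1,1,1)
    (2; 1,1,1,1)
    (2; 1,1,1,1)
    (2; 1,1,2)
    (2; 1,1,2)
    (2; 1,2)
    (2; 1,2)
    (2; 1,2,3)
    (2; 2,2)
    (3; 1)
    (3; 1)
    (3; 1,2)
    (3; 1,2)
    (4; —)
    (4; 1)
    (4; 1,1)
    (5; 1)


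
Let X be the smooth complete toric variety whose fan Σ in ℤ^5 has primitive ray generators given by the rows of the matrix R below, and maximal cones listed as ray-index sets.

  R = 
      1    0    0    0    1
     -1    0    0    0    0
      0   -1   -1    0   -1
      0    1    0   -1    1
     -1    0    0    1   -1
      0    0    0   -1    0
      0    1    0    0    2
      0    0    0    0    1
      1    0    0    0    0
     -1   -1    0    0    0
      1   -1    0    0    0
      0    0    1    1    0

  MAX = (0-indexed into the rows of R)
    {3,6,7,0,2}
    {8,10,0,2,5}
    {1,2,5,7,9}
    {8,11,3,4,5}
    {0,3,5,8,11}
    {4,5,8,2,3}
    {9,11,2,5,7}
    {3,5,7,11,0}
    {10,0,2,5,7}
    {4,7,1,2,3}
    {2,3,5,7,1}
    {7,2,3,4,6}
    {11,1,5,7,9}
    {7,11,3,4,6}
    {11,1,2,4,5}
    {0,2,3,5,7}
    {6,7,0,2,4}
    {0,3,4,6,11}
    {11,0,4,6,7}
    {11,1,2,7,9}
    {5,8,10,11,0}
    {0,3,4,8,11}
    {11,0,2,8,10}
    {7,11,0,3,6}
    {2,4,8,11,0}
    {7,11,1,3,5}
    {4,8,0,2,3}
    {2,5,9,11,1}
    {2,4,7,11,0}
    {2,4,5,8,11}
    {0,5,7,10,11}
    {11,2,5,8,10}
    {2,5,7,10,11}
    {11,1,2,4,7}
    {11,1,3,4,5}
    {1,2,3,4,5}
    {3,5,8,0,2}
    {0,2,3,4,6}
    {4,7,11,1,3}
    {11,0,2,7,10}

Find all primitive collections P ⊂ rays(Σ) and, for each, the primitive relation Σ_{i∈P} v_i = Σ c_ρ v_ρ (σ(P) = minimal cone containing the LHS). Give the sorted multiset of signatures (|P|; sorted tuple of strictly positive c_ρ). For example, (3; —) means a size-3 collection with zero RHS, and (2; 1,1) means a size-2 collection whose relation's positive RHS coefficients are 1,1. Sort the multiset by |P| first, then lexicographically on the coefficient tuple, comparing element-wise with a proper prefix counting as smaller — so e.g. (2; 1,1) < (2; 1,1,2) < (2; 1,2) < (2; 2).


Σ has 23 primitive collections:

  P = {1,8}:  v_{1} + v_{8} = 0 — sig = (2; —)
  P = {0,1}:  v_{0} + v_{1} = v_{7} — sig = (2; 1)
  P = {7,8}:  v_{7} + v_{8} = v_{0} — sig = (2; 1)
  P = {3,10}:  v_{3} + v_{10} = v_{0} + v_{5} — sig = (2; 1,1)
  P = {4,10}:  v_{4} + v_{10} = v_{2} + v_{11} — sig = (2; 1,1)
  P = {5,6}:  v_{5} + v_{6} = v_{3} + v_{7} — sig = (2; 1,1)
  P = {6,10}:  v_{6} + v_{10} = v_{0} + v_{7} — sig = (2; 1,1)
  P = {3,9}:  v_{3} + v_{9} = v_{1} + v_{5} + v_{7} — sig = (2; 1,1,1)
  P = {1,10}:  v_{1} + v_{10} = v_{2} + v_{5} + v_{7} + v_{11} — sig = (2; 1,1,1,1)
  P = {8,9}:  v_{8} + v_{9} = v_{2} + v_{5} + v_{7} + v_{11} — sig = (2; 1,1,1,1)
  P = {0,9}:  v_{0} + v_{9} = v_{2} + v_{5} + 2·v_{7} + v_{11} — sig = (2; 1,1,1,2)
  P = {1,6}:  v_{1} + v_{6} = v_{3} + v_{4} + 2·v_{7} — sig = (2; 1,1,2)
  P = {4,9}:  v_{4} + v_{9} = 2·v_{1} + v_{2} + v_{11} — sig = (2; 1,1,2)
  P = {6,8}:  v_{6} + v_{8} = 2·v_{0} + v_{3} + v_{4} — sig = (2; 1,1,2)
  P = {6,9}:  v_{6} + v_{9} = v_{1} + 2·v_{7} — sig = (2; 1,2)
  P = {9,10}:  v_{9} + v_{10} = 2·v_{2} + 2·v_{5} + 2·v_{7} + 2·v_{11} — sig = (2; 2,2,2,2)
  P = {0,4,5}:  v_{0} + v_{4} + v_{5} = 0 — sig = (3; —)
  P = {2,3,11}:  v_{2} + v_{3} + v_{11} = 0 — sig = (3; —)
  P = {4,5,7}:  v_{4} + v_{5} + v_{7} = v_{1} — sig = (3; 1)
  P = {2,6,11}:  v_{2} + v_{6} + v_{11} = v_{0} + v_{4} + v_{7} — sig = (3; 1,1,1)
  P = {0,2,5,11}:  v_{0} + v_{2} + v_{5} + v_{11} = v_{10} — sig = (4; 1)
  P = {0,3,4,7}:  v_{0} + v_{3} + v_{4} + v_{7} = v_{6} — sig = (4; 1)
  P = {1,2,5,7,11}:  v_{1} + v_{2} + v_{5} + v_{7} + v_{11} = v_{9} — sig = (5; 1)

Signatures (|P|; sorted positive RHS coefficients), sorted:
    (2; —)
    (2; 1)
    (2; 1)
    (2; 1,1)
    (2; 1,1)
    (2; 1,1)
    (2; 1,1)
    (2; 1,1,1)
    (2; 1,1,1,1)
    (2; 1,1,1,1)
    (2; 1,1,1,2)
    (2; 1,1,2)
    (2; 1,1,2)
    (2; 1,1,2)
    (2; 1,2)
    (2; 2,2,2,2)
    (3; —)
    (3; —)
    (3; 1)
    (3; 1,1,1)
    (4; 1)
    (4; 1)
    (5; 1)


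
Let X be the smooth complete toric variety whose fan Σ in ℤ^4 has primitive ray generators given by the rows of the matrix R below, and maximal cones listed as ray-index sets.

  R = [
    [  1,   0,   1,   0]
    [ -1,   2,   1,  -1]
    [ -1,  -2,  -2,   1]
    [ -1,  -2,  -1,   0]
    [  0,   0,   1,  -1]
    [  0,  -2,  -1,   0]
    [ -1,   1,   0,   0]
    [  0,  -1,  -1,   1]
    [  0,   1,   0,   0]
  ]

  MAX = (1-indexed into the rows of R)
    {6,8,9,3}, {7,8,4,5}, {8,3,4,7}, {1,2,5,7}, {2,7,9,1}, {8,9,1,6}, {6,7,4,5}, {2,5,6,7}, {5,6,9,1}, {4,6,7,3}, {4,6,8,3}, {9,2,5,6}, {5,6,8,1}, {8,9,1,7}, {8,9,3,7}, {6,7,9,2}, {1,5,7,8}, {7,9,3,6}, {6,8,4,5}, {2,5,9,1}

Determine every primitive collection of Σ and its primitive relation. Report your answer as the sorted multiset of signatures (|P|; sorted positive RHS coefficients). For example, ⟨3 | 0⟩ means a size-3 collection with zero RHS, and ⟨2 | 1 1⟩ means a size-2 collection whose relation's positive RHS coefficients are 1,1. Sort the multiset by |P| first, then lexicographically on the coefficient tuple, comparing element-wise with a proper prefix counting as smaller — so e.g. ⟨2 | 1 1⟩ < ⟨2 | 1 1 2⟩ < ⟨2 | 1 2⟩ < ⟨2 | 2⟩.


The 12 primitive collections of Σ (r=9, n=4):

  {2,8}:  v_{2} + v_{8} = v_{7}  ⇒ sig = ⟨2 | 1⟩
  {3,5}:  v_{3} + v_{5} = v_{4}  ⇒ sig = ⟨2 | 1⟩
  {4,9}:  v_{4} + v_{9} = v_{6} + v_{7}  ⇒ sig = ⟨2 | 1 1⟩
  {2,4}:  v_{2} + v_{4} = v_{5} + v_{6} + 2·v_{7}  ⇒ sig = ⟨2 | 1 1 2⟩
  {1,3}:  v_{1} + v_{3} = v_{5} + 2·v_{8}  ⇒ sig = ⟨2 | 1 2⟩
  {2,3}:  v_{2} + v_{3} = v_{6} + 2·v_{7}  ⇒ sig = ⟨2 | 1 2⟩
  {1,4}:  v_{1} + v_{4} = 2·v_{5} + 2·v_{8}  ⇒ sig = ⟨2 | 2 2⟩
  {5,8,9}:  v_{5} + v_{8} + v_{9} = 0  ⇒ sig = ⟨3 | 0⟩
  {1,2,6}:  v_{1} + v_{2} + v_{6} = v_{5}  ⇒ sig = ⟨3 | 1⟩
  {5,7,9}:  v_{5} + v_{7} + v_{9} = v_{2}  ⇒ sig = ⟨3 | 1⟩
  {6,7,8}:  v_{6} + v_{7} + v_{8} = v_{3}  ⇒ sig = ⟨3 | 1⟩
  {1,6,7}:  v_{1} + v_{6} + v_{7} = v_{5} + v_{8}  ⇒ sig = ⟨3 | 1 1⟩

so the primitive-relation signature multiset is
    ⟨2 | 1⟩
    ⟨2 | 1⟩
    ⟨2 | 1 1⟩
    ⟨2 | 1 1 2⟩
    ⟨2 | 1 2⟩
    ⟨2 | 1 2⟩
    ⟨2 | 2 2⟩
    ⟨3 | 0⟩
    ⟨3 | 1⟩
    ⟨3 | 1⟩
    ⟨3 | 1⟩
    ⟨3 | 1 1⟩


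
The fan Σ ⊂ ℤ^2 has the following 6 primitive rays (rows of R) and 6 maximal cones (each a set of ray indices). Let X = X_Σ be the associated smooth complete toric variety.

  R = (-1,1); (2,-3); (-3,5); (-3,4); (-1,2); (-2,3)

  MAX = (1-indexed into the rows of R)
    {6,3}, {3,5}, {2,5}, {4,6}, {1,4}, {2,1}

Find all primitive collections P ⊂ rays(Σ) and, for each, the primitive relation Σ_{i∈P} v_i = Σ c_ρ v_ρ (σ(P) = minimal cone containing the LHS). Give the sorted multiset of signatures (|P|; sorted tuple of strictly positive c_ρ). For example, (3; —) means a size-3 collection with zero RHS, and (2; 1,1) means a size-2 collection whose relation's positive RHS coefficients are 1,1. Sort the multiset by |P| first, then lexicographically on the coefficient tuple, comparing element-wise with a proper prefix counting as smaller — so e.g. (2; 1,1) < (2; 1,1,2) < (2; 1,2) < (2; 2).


Primitive collections (9):

  P={2,6}:  v_{2} + v_{6} = 0 — sig = (2; —)
  P={1,5}:  v_{1} + v_{5} = v_{6} — sig = (2; 1)
  P={1,6}:  v_{1} + v_{6} = v_{4} — sig = (2; 1)
  P={2,3}:  v_{2} + v_{3} = v_{5} — sig = (2; 1)
  P={2,4}:  v_{2} + v_{4} = v_{1} — sig = (2; 1)
  P={5,6}:  v_{5} + v_{6} = v_{3} — sig = (2; 1)
  P={1,3}:  v_{1} + v_{3} = 2·v_{6} — sig = (2; 2)
  P={4,5}:  v_{4} + v_{5} = 2·v_{6} — sig = (2; 2)
  P={3,4}:  v_{3} + v_{4} = 3·v_{6} — sig = (2; 3)

Hence PRS(X_Σ) =
{ (2; —),  (2; 1) ×5,  (2; 2) ×2,  (2; 3) }


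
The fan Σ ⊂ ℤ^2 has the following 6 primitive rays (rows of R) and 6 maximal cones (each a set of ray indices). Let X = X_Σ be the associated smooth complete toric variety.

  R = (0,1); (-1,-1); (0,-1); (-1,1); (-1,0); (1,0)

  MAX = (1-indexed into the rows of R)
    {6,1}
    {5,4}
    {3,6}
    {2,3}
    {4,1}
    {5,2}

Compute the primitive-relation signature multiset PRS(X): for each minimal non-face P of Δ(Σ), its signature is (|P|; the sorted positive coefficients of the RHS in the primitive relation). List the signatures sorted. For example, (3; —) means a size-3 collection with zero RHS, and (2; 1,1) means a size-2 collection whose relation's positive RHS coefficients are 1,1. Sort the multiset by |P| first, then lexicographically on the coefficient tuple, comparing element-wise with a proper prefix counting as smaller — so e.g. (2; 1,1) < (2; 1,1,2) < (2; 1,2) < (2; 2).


Primitive collections (9):

  • {1,3}:  v_{1} + v_{3} = 0 — sig = (2; —)
  • {5,6}:  v_{5} + v_{6} = 0 — sig = (2; —)
  • {1,2}:  v_{1} + v_{2} = v_{5} — sig = (2; 1)
  • {1,5}:  v_{1} + v_{5} = v_{4} — sig = (2; 1)
  • {2,6}:  v_{2} + v_{6} = v_{3} — sig = (2; 1)
  • {3,4}:  v_{3} + v_{4} = v_{5} — sig = (2; 1)
  • {3,5}:  v_{3} + v_{5} = v_{2} — sig = (2; 1)
  • {4,6}:  v_{4} + v_{6} = v_{1} — sig = (2; 1)
  • {2,4}:  v_{2} + v_{4} = 2·v_{5} — sig = (2; 2)

so the primitive-relation signature multiset is
{ (2; —) ×2,  (2; 1) ×6,  (2; 2) }


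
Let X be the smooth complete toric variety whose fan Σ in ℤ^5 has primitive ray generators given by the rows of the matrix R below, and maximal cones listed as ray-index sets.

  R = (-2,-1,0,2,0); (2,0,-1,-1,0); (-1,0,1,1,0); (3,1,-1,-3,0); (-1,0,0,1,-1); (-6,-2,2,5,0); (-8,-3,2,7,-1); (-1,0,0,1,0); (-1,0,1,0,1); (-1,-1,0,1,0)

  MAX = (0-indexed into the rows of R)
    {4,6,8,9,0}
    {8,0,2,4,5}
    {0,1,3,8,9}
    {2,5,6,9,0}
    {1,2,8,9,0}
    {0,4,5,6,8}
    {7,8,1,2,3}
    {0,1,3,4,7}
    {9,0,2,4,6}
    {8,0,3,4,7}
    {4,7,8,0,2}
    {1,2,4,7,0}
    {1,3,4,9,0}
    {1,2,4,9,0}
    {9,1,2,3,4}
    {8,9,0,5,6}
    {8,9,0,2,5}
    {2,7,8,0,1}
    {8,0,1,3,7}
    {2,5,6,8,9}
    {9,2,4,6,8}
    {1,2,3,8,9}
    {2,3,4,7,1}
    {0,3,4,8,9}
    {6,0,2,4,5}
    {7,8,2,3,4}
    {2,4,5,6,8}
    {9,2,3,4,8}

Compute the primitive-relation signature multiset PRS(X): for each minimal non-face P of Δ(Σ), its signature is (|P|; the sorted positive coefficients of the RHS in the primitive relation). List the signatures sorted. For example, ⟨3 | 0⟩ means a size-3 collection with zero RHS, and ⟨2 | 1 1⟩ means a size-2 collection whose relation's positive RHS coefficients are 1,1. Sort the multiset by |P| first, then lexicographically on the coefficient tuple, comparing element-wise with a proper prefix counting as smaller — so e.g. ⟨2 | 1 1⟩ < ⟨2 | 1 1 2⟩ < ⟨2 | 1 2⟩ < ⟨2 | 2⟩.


Minimal non-faces — 12 found among 10 rays, 28 max cones:

  P={7,9}:  v_{7} + v_{9} = v_{0}  →  sig = ⟨2 | 1⟩
  P={1,5}:  v_{1} + v_{5} = v_{0} + v_{2} + v_{9}  →  sig = ⟨2 | 1 1 1⟩
  P={3,5}:  v_{3} + v_{5} = v_{4} + v_{8} + v_{9}  →  sig = ⟨2 | 1 1 1⟩
  P={6,7}:  v_{6} + v_{7} = v_{0} + v_{4} + v_{5}  →  sig = ⟨2 | 1 1 1⟩
  P={1,6}:  v_{1} + v_{6} = v_{0} + v_{2} + v_{4} + 2·v_{9}  →  sig = ⟨2 | 1 1 1 2⟩
  P={5,7}:  v_{5} + v_{7} = 2·v_{0} + v_{2} + v_{4} + v_{8}  →  sig = ⟨2 | 1 1 1 2⟩
  P={3,6}:  v_{3} + v_{6} = 2·v_{4} + v_{8} + 2·v_{9}  →  sig = ⟨2 | 1 2 2⟩
  P={0,2,3}:  v_{0} + v_{2} + v_{3} = 0  →  sig = ⟨3 | 0⟩
  P={1,4,8}:  v_{1} + v_{4} + v_{8} = 0  →  sig = ⟨3 | 0⟩
  P={4,5,9}:  v_{4} + v_{5} + v_{9} = v_{6}  →  sig = ⟨3 | 1⟩
  P={0,2,6,8}:  v_{0} + v_{2} + v_{6} + v_{8} = 2·v_{5}  →  sig = ⟨4 | 2⟩
  P={0,2,4,8,9}:  v_{0} + v_{2} + v_{4} + v_{8} + v_{9} = v_{5}  →  sig = ⟨5 | 1⟩

Hence PRS(X_Σ) =
    |P|=2: 7 collections, coeffs (1), (1,1,1), (1,1,1), (1,1,1), (1,1,1,2), (1,1,1,2), (1,2,2)
    |P|=3: 3 collections, coeffs (), (), (1)
    |P|=4: 1 collection, coeffs (2)
    |P|=5: 1 collection, coeffs (1)


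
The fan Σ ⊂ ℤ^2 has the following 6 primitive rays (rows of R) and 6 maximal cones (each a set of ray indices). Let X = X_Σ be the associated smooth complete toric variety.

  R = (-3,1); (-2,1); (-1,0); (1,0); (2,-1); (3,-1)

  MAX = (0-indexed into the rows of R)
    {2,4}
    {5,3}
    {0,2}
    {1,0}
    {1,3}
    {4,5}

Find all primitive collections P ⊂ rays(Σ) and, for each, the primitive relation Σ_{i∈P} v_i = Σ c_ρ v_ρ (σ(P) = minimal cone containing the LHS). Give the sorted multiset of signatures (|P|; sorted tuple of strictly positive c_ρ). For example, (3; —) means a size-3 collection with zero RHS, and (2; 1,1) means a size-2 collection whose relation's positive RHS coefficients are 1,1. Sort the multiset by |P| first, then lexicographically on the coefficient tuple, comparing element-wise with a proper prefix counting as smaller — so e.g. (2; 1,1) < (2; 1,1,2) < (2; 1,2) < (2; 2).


The 9 primitive collections of Σ (r=6, n=2):

  P = {0,5}:  v_{0} + v_{5} = 0 — sig = (2; —)
  P = {1,4}:  v_{1} + v_{4} = 0 — sig = (2; —)
  P = {2,3}:  v_{2} + v_{3} = 0 — sig = (2; —)
  P = {0,3}:  v_{0} + v_{3} = v_{1} — sig = (2; 1)
  P = {0,4}:  v_{0} + v_{4} = v_{2} — sig = (2; 1)
  P = {1,2}:  v_{1} + v_{2} = v_{0} — sig = (2; 1)
  P = {1,5}:  v_{1} + v_{5} = v_{3} — sig = (2; 1)
  P = {2,5}:  v_{2} + v_{5} = v_{4} — sig = (2; 1)
  P = {3,4}:  v_{3} + v_{4} = v_{5} — sig = (2; 1)

Hence PRS(X_Σ) =
{ (2; —) ×3,  (2; 1) ×6 }


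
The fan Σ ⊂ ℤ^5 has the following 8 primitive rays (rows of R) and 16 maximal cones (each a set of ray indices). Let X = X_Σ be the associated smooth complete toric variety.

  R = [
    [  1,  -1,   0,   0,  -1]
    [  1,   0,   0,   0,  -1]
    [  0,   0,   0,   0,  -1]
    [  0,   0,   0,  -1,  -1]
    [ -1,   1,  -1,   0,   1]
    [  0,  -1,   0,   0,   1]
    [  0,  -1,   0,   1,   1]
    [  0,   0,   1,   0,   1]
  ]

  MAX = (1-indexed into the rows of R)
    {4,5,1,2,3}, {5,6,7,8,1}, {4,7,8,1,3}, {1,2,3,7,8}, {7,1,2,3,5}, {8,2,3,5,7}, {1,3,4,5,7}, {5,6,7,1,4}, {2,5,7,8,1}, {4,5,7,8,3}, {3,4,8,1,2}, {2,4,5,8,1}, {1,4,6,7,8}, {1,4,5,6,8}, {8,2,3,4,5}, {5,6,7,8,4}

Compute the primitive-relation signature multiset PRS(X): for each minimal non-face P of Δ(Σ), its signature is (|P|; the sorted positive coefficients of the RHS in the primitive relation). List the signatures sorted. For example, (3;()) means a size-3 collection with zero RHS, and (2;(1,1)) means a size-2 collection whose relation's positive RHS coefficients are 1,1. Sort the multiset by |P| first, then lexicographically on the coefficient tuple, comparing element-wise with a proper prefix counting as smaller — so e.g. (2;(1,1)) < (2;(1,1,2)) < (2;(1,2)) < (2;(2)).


5 collections generate NE(X_Σ); each relation:

  P={3,6}:  v_{3} + v_{6} = v_{4} + v_{7} ; sig = (2;(1,1))
  P={2,6}:  v_{2} + v_{6} = 2·v_{1} + v_{5} + v_{8} ; sig = (2;(1,1,2))
  P={2,4,7}:  v_{2} + v_{4} + v_{7} = v_{1} ; sig = (3;(1))
  P={1,3,5,8}:  v_{1} + v_{3} + v_{5} + v_{8} = 0 ; sig = (4;())
  P={1,4,5,7,8}:  v_{1} + v_{4} + v_{5} + v_{7} + v_{8} = v_{6} ; sig = (5;(1))

Signatures (|P|; sorted positive RHS coefficients), sorted:
    (2;(1,1))
    (2;(1,1,2))
    (3;(1))
    (4;())
    (5;(1))


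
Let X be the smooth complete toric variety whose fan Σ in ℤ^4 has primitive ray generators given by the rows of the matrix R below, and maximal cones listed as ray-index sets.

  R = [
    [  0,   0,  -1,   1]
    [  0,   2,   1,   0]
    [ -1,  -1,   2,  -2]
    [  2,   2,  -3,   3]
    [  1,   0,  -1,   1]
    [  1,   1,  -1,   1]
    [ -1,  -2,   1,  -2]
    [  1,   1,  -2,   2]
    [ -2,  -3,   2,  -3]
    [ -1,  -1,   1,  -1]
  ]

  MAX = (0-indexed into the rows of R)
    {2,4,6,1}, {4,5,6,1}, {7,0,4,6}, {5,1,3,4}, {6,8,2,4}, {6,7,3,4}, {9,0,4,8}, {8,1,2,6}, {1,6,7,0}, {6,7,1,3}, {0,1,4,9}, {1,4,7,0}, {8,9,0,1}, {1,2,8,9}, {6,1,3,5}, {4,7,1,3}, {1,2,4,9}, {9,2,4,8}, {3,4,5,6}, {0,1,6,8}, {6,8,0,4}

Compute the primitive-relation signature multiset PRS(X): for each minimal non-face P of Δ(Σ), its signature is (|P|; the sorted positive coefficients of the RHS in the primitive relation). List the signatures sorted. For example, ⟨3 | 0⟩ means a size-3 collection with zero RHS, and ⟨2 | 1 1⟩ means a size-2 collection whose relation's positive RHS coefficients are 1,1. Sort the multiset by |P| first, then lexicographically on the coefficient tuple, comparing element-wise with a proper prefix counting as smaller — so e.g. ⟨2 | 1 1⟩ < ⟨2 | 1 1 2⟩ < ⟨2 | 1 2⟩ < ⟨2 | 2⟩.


Σ has 18 primitive collections:

  P={2,7}:  v_{2} + v_{7} = 0  →  sig = ⟨2 | 0⟩
  P={5,9}:  v_{5} + v_{9} = 0  →  sig = ⟨2 | 0⟩
  P={0,2}:  v_{0} + v_{2} = v_{9}  →  sig = ⟨2 | 1⟩
  P={0,5}:  v_{0} + v_{5} = v_{7}  →  sig = ⟨2 | 1⟩
  P={2,3}:  v_{2} + v_{3} = v_{5}  →  sig = ⟨2 | 1⟩
  P={3,9}:  v_{3} + v_{9} = v_{7}  →  sig = ⟨2 | 1⟩
  P={5,7}:  v_{5} + v_{7} = v_{3}  →  sig = ⟨2 | 1⟩
  P={5,8}:  v_{5} + v_{8} = v_{6}  →  sig = ⟨2 | 1⟩
  P={6,9}:  v_{6} + v_{9} = v_{8}  →  sig = ⟨2 | 1⟩
  P={7,9}:  v_{7} + v_{9} = v_{0}  →  sig = ⟨2 | 1⟩
  P={3,8}:  v_{3} + v_{8} = v_{6} + v_{7}  →  sig = ⟨2 | 1 1⟩
  P={7,8}:  v_{7} + v_{8} = v_{0} + v_{6}  →  sig = ⟨2 | 1 1⟩
  P={2,5}:  v_{2} + v_{5} = v_{1} + v_{4} + v_{6}  →  sig = ⟨2 | 1 1 1⟩
  P={0,3}:  v_{0} + v_{3} = 2·v_{7}  →  sig = ⟨2 | 2⟩
  P={1,4,8}:  v_{1} + v_{4} + v_{8} = v_{2}  →  sig = ⟨3 | 1⟩
  P={0,1,4,6}:  v_{0} + v_{1} + v_{4} + v_{6} = 0  →  sig = ⟨4 | 0⟩
  P={1,4,6,7}:  v_{1} + v_{4} + v_{6} + v_{7} = v_{5}  →  sig = ⟨4 | 1⟩
  P={1,3,4,6}:  v_{1} + v_{3} + v_{4} + v_{6} = 2·v_{5}  →  sig = ⟨4 | 2⟩

Signatures (|P|; sorted positive RHS coefficients), sorted:
    ⟨2 | 0⟩
    ⟨2 | 0⟩
    ⟨2 | 1⟩
    ⟨2 | 1⟩
    ⟨2 | 1⟩
    ⟨2 | 1⟩
    ⟨2 | 1⟩
    ⟨2 | 1⟩
    ⟨2 | 1⟩
    ⟨2 | 1⟩
    ⟨2 | 1 1⟩
    ⟨2 | 1 1⟩
    ⟨2 | 1 1 1⟩
    ⟨2 | 2⟩
    ⟨3 | 1⟩
    ⟨4 | 0⟩
    ⟨4 | 1⟩
    ⟨4 | 2⟩
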